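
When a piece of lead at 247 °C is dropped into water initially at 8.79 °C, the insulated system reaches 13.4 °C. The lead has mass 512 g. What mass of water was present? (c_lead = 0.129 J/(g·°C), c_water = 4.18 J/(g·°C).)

|Q_lead| = |Q_water|:
512·0.129·(247 − 13.4) = m·4.18·(13.4 − 8.79)
19.27 m = 15429  ⇒  m ≈ 800.7 g

m ≈ 801 g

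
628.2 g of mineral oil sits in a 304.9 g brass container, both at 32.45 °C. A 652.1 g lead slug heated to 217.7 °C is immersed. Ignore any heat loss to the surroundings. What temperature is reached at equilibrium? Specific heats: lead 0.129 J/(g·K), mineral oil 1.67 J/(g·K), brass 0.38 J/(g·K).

Heat gained plus heat lost sum to zero:
652.1*0.129*(T − 217.7) + 628.2*1.67*(T − 32.45) + 304.9*0.38*(T − 32.45) = 0
84.12(T − 217.7) + 1049.1(T − 32.45) + 115.86(T − 32.45) = 0
1249.1 T = 56116
T = 56116 / 1249.1 = 44.9 °C

T_f ≈ 44.9 °C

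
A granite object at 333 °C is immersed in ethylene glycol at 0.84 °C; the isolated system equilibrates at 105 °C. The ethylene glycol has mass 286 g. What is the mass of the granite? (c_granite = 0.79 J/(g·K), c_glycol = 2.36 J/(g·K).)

m ≈ 390 g

|Q_granite| = |Q_glycol|:
m×0.79×(333 − 105) = 286×2.36×(105 − 0.84)
180.12 m = 70304  ⇒  m ≈ 390.3 g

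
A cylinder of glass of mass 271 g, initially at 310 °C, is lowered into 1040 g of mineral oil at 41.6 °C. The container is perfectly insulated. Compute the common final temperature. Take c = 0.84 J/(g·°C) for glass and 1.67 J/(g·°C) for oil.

Net heat exchanged in the isolated system is zero:
271*0.84*(T − 310) + 1040*1.67*(T − 41.6) = 0
1964.4 T = 142819
T = 142819/1964.4 ≈ 72.70 °C

T_f ≈ 72.7 °C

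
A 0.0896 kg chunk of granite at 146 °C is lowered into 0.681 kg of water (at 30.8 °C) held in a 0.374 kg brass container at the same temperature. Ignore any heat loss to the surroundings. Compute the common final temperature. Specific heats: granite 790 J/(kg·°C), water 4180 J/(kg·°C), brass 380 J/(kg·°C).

T_f ≈ 33.5 °C

Energy conservation, ΣQ = 0:
0.0896×790×(T − 146) + 0.681×4180×(T − 30.8) + 0.374×380×(T − 30.8) = 0
70.78(T − 146) + 2846.6(T − 30.8) + 142.12(T − 30.8) = 0
3059.5 T = 102386
T ≈ 33.47 °C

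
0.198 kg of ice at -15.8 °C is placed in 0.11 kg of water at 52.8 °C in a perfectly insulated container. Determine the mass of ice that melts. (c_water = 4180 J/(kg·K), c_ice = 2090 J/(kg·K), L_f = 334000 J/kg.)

Water can give up m c ΔT = 0.11·4180·52.8 = 24277 J before reaching 0 °C.
Warming the ice to 0 °C takes 0.198·2090·15.8 = 6538.4 J, leaving 17739 J for melting.
To melt every bit of ice: 0.198·334000 = 66132 J.
That's not enough to melt it all — equilibrium is at 0 °C with ice remaining.
Mass melted = 17739/334000 ≈ 0.05311 kg.

m_melted ≈ 0.0531 kg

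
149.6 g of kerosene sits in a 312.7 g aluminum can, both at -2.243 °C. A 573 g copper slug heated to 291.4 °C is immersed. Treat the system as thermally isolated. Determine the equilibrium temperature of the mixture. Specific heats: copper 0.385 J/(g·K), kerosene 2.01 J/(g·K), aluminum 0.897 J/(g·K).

Setting the total heat transfer to zero:
573·0.385·(T − 291.4) + 149.6·2.01·(T − (-2.243)) + 312.7·0.897·(T − (-2.243)) = 0
220.61(T − 291.4) + 300.7(T − (-2.243)) + 280.49(T − (-2.243)) = 0
(220.61 + 300.7 + 280.49) T = 220.61·291.4 + 300.7·(-2.243) + 280.49·(-2.243)
T = 62981 / 801.79 = 78.5 °C

T_f ≈ 78.5 °C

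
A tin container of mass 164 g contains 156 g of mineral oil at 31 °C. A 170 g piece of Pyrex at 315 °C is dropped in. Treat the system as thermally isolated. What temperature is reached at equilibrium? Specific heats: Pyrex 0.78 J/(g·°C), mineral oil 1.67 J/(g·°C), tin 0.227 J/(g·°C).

T_f ≈ 118.5 °C

Conservation of energy gives ΣQ = 0:
170*0.78*(T − 315) + 156*1.67*(T − 31) + 164*0.227*(T − 31) = 0
(132.6 + 260.52 + 37.23) T = 132.6*315 + 260.52*31 + 37.23*31
T = 50999 / 430.35 = 119 °C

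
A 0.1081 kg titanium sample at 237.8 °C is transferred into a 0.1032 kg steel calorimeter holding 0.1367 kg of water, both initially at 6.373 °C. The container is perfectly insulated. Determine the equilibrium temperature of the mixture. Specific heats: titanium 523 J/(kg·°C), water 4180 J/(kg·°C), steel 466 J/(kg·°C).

Taking heat into each body as positive, Σ m c ΔT = 0:
0.1081×523×(T − 237.8) + 0.1367×4180×(T − 6.373) + 0.1032×466×(T − 6.373) = 0
676.03 T = 17392
T ≈ 25.73 °C

T_f ≈ 25.7 °C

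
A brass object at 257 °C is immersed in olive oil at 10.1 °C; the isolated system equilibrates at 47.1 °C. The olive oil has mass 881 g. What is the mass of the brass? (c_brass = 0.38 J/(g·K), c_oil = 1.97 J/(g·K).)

Heat gained plus heat lost sum to zero:
m×0.38×(47.1 − 257) + 881×1.97×(47.1 − 10.1) = 0
-79.76 m = -64216
m = -64216/-79.76 ≈ 805.1 g

m ≈ 805 g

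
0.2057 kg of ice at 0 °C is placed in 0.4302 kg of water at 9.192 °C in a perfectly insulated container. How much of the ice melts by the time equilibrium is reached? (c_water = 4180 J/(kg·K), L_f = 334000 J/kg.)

Heat available from the water dropping to 0 °C: 0.4302×4180×9.192 = 16529 J.
Fully melting the ice requires m_ice L_f = 0.2057×334000 = 68704 J.
Since 16529 < 68704 J, not all the ice melts; equilibrium is at 0 °C.
m_melt = 16529 / L_f = 0.04949 kg.

m_melted ≈ 0.0495 kg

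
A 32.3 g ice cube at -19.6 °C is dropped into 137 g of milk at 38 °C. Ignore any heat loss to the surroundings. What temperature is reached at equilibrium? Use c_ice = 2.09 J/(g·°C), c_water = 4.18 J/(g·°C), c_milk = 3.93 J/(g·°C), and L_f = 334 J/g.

T_f ≈ 12.4 °C

Conservation of energy gives ΣQ = 0:
warm ice to 0 °C: 32.3·2.09·(0 − (-19.6)) = 1323.1; latent heat to melt: 32.3·334 = 10788; warm the meltwater: 135.01 T; milk: 538.41(T − 38)
673.42 T = 20460 − 12111 = 8348.2
T ≈ 12.40 °C. Since T > 0 °C, the all-ice-melts assumption holds.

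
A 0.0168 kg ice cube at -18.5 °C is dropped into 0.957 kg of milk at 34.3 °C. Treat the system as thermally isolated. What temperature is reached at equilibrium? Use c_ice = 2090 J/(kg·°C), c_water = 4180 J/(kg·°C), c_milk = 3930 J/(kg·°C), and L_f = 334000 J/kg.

T_f ≈ 32.0 °C

Net heat exchanged in the isolated system is zero:
warm ice to 0 °C: 0.0168×2090×(0 − (-18.5)) = 649.57
  melt ice: 0.0168×334000 = 5611.2
  meltwater 0→T: 0.0168×4180×T = 70.22 T
  milk cools: 0.957×3930×(T − 34.3) = 3761(T − 34.3)
3831.2 T = 129003 − 6260.8 = 122742
T ≈ 32.04 °C — above 0 °C, consistent with complete melting.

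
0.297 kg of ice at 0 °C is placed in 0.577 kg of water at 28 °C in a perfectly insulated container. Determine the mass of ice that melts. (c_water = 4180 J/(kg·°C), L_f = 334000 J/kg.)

m_melted ≈ 0.202 kg

Cooling the water to 0 °C releases 0.577×4180×28 = 67532 J.
To melt every bit of ice: 0.297×334000 = 99198 J.
67532 J < 99198 J, so only part of the ice melts and the system sits at 0 °C.
m_melt = 67532 / L_f = 0.2022 kg.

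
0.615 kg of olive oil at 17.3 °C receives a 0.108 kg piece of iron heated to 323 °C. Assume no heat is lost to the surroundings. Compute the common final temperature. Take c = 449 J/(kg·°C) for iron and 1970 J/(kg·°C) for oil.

Setting the total heat transfer to zero:
0.108×449×(T − 323) + 0.615×1970×(T − 17.3) = 0
48.49(T − 323) + 1211.5(T − 17.3) = 0
1260 T = 36623
T = 36623 / 1260 = 29.1 °C

T_f ≈ 29.1 °C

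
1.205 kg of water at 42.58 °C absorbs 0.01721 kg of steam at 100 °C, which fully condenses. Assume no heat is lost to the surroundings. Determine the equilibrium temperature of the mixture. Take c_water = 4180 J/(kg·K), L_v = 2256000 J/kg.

T_f ≈ 51.0 °C

Let T be the final temperature. ΣQ_i = 0:
condense steam: −0.01721×2256000 = −38826; condensed water 100 °C→T: 71.94(T − 100); water warms: 1.205×4180×(T − 42.58) = 5036.9(T − 42.58)
5108.8 T = 38826 + 7193.8 + 214471 = 260491
T ≈ 50.99 °C (< 100 °C, so full condensation is consistent).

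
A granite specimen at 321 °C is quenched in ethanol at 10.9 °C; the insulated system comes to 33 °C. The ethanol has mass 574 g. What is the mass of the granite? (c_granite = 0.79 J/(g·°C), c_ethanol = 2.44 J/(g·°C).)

|Q_granite| = |Q_ethanol|:
m·0.79·(321 − 33) = 574·2.44·(33 − 10.9)
227.52 m = 30952  ⇒  m ≈ 136 g

m ≈ 136 g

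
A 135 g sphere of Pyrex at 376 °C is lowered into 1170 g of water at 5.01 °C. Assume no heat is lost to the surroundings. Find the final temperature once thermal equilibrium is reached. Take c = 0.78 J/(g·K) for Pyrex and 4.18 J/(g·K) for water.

With ΣQ=0 the equilibrium temperature is the m·c-weighted mean:
T_f = (105.3·376 + 4890.6·5.01) / (105.3 + 4890.6)
    = 64095 / 4995.9 ≈ 12.83 °C

T_f ≈ 12.8 °C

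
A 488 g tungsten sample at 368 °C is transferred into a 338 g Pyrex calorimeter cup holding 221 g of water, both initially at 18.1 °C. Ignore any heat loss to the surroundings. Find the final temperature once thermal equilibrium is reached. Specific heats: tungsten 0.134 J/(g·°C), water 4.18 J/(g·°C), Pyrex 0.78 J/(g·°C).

T_f ≈ 36.4 °C

T_f is the heat-capacity-weighted average of the initial temperatures:
T_f = (65.39×368 + 923.78×18.1 + 263.64×18.1) / (65.39 + 923.78 + 263.64)
    = 45557 / 1252.8 ≈ 36.36 °C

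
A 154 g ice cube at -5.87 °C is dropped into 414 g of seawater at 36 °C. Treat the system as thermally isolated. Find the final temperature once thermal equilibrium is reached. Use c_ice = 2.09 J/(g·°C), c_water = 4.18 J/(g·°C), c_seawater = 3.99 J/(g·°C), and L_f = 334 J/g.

Energy conservation, ΣQ = 0:
ice -5.87→0 °C: 154×2.09×5.87 = 1889.3
  fusion: m_ice L_f = 154×334 = 51436
  meltwater 0→T: 154×4.18×T = 643.72 T
  seawater cools: 414×3.99×(T − 36) = 1651.9(T − 36)
2295.6 T = 59467 − 53325 = 6141.6
T ≈ 2.68 °C (positive, so assuming full melt was valid).

T_f ≈ 2.7 °C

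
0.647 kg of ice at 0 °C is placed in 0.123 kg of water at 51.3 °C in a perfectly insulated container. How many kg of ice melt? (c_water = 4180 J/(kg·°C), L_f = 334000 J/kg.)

Heat available from the water dropping to 0 °C: 0.123·4180·51.3 = 26375 J.
To melt every bit of ice: 0.647·334000 = 216098 J.
26375 J < 216098 J, so only part of the ice melts and the system sits at 0 °C.
m_melt = 26375 / L_f = 0.07897 kg.

m_melted ≈ 0.079 kg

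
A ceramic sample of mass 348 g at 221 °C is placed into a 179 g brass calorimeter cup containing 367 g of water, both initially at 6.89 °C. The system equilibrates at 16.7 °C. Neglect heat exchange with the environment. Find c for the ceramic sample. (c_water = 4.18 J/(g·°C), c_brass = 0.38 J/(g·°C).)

c ≈ 0.221 J/(g·°C)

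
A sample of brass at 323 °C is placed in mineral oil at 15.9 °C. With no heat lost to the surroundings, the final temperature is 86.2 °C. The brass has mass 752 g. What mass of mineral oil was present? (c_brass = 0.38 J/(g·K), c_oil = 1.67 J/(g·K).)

m ≈ 576 g

|Q_brass| = |Q_oil|:
752×0.38×(323 − 86.2) = m×1.67×(86.2 − 15.9)
117.4 m = 67668  ⇒  m ≈ 576.4 g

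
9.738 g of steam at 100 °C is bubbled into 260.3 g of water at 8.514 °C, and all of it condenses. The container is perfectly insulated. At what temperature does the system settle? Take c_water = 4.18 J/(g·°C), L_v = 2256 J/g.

T_f ≈ 31.3 °C

Conservation of energy gives ΣQ = 0:
condense steam: −9.738·2256 = −21969
  condensate cools 100→T: 9.738·4.18·(T − 100) = 40.7(T − 100)
  water warms: 260.3·4.18·(T − 8.514) = 1088.1(T − 8.514)
1128.8 T = 21969 + 4070.5 + 9263.7 = 35303
T ≈ 31.28 °C — below 100 °C, confirming all the steam condensed.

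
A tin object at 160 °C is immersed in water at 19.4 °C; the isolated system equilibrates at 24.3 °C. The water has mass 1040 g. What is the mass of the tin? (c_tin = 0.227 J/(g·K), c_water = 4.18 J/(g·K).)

Let T be the final temperature. ΣQ_i = 0:
m·0.227·(24.3 − 160) + 1040·4.18·(24.3 − 19.4) = 0
-30.8 m = -21301
m = -21301/-30.8 ≈ 691.5 g

m ≈ 692 g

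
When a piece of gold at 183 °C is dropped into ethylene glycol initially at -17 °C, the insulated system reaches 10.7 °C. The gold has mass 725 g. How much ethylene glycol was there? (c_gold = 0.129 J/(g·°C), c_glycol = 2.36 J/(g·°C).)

Energy conservation, ΣQ = 0:
725×0.129×(10.7 − 183) + m×2.36×(10.7 − (-17)) = 0
65.37 m = 16114
m = 16114/65.37 ≈ 246.5 g

m ≈ 247 g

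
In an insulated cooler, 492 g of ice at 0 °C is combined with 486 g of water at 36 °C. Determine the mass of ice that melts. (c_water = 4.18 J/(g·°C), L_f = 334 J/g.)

m_melted ≈ 219 g

Water can give up m c ΔT = 486·4.18·36 = 73133 J before reaching 0 °C.
To melt every bit of ice: 492·334 = 164328 J.
That's not enough to melt it all — equilibrium is at 0 °C with ice remaining.
m_melted·334 = 73133  ⇒  m_melted ≈ 219 g.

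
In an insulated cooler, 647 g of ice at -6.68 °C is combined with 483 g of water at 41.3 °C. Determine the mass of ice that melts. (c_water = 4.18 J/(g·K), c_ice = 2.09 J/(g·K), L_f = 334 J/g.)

m_melted ≈ 223 g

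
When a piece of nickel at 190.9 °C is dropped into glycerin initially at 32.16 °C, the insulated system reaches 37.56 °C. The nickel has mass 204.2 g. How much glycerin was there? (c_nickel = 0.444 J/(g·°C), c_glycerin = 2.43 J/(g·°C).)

m ≈ 1060 g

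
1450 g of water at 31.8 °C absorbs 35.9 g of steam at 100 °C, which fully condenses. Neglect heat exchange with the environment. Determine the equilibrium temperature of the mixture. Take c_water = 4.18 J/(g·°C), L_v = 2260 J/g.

T_f ≈ 46.5 °C

Sum of m c ΔT and latent-heat terms is zero:
steam→water at 100 °C releases m L_v = 35.9×2260 = 81134; condensed water 100 °C→T: 150.06(T − 100); water warms: 1450×4.18×(T − 31.8) = 6061(T − 31.8)
6211.1 T = 81134 + 15006 + 192740 = 288880
T ≈ 46.51 °C — below 100 °C, confirming all the steam condensed.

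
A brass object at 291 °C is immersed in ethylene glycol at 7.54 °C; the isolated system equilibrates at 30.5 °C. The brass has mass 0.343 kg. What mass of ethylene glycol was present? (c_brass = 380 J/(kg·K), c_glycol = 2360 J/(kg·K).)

m ≈ 0.627 kg

|Q_brass| = |Q_glycol|:
0.343·380·(291 − 30.5) = m·2360·(30.5 − 7.54)
54186 m = 33954  ⇒  m ≈ 0.6266 kg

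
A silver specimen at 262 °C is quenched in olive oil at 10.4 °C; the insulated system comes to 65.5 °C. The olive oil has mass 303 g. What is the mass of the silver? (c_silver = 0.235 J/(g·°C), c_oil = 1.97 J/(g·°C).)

m ≈ 712 g

Net heat exchanged in the isolated system is zero:
m×0.235×(65.5 − 262) + 303×1.97×(65.5 − 10.4) = 0
-46.18 m = -32890
m = -32890/-46.18 ≈ 712.2 g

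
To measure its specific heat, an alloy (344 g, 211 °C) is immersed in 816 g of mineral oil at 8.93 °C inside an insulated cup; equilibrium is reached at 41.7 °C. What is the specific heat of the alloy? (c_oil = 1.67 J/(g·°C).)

m_s c (T_s − T_f) = m_oil c_oil (T_f − T_0):
344×c×(211 − 41.7) = 816×1.67×(41.7 − 8.93)
58239 c = 44656  ⇒  c ≈ 0.7668 J/(g·°C)

c ≈ 0.767 J/(g·°C)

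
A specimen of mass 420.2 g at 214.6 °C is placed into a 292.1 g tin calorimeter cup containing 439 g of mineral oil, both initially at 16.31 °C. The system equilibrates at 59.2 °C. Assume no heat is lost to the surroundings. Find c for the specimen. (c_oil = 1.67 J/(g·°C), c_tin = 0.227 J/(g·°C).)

c ≈ 0.525 J/(g·°C)

Let T be the final temperature. ΣQ_i = 0:
420.2·c·(59.2 − 214.6) + 439·1.67·(59.2 − 16.31) + 292.1·0.227·(59.2 − 16.31) = 0
-65299 c = -34288
c = -34288/-65299 ≈ 0.5251 J/(g·°C)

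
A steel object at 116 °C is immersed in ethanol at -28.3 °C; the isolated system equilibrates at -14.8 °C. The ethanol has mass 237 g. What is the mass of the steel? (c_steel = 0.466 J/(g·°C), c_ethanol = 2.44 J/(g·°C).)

m ≈ 128 g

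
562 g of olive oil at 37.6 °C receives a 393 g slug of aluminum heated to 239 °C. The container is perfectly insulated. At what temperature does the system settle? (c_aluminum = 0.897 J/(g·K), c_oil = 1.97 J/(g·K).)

Taking heat into each body as positive, Σ m c ΔT = 0:
393×0.897×(T − 239) + 562×1.97×(T − 37.6) = 0
(352.52 + 1107.1) T = 352.52×239 + 1107.1×37.6
T ≈ 86.24 °C

T_f ≈ 86.2 °C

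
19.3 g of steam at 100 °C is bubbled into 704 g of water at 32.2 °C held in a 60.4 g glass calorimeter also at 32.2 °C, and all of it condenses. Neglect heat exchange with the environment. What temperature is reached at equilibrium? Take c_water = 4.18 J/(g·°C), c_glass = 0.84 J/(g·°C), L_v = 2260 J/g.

T_f ≈ 48.2 °C

Setting the total heat transfer to zero:
steam→water at 100 °C releases m L_v = 19.3·2260 = 43618
  condensate cools 100→T: 19.3·4.18·(T − 100) = 80.67(T − 100)
  original water: 2942.7(T − 32.2)
  glass cup: 60.4·0.84·(T − 32.2) = 50.74(T − 32.2)
3074.1 T = 43618 + 8067.4 + 96389 = 148075
T ≈ 48.17 °C (< 100 °C, so full condensation is consistent).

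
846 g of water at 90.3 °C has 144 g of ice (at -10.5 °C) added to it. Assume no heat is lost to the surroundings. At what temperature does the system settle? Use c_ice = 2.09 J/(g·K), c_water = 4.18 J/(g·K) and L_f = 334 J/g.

Energy conservation, ΣQ = 0:
ice -10.5→0 °C: 144·2.09·10.5 = 3160.1; fusion: m_ice L_f = 144·334 = 48096; meltwater 0→T: 144·4.18·T = 601.92 T; water: 3536.3(T − 90.3)
4138.2 T = 319326 − 51256 = 268070
T ≈ 64.78 °C — above 0 °C, consistent with complete melting.

T_f ≈ 64.8 °C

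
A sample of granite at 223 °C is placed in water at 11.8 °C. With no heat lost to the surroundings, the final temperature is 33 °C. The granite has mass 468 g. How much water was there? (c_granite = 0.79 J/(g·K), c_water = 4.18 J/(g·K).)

m ≈ 793 g

Net heat exchanged in the isolated system is zero:
468·0.79·(33 − 223) + m·4.18·(33 − 11.8) = 0
88.62 m = 70247
m = 70247/88.62 ≈ 792.7 g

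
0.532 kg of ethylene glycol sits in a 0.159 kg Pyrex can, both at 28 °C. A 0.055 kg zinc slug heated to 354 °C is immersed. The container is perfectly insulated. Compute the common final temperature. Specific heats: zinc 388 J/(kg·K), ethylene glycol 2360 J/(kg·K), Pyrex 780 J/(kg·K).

T_f ≈ 33.0 °C

Heat gained plus heat lost sum to zero:
0.055·388·(T − 354) + 0.532·2360·(T − 28) + 0.159·780·(T − 28) = 0
1400.9 T = 46181
T = 46181 / 1400.9 = 33 °C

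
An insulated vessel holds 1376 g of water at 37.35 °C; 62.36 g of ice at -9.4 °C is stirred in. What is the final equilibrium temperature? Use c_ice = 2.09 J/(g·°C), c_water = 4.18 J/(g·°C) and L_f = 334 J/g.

T_f ≈ 32.1 °C

Heat gained plus heat lost sum to zero:
warm ice to 0 °C: 62.36·2.09·(0 − (-9.4)) = 1225.1; melt ice: 62.36·334 = 20828; meltwater 0→T: 62.36·4.18·T = 260.66 T; water cools: 1376·4.18·(T − 37.35) = 5751.7(T − 37.35)
6012.3 T = 214825 − 22053 = 192772
T ≈ 32.06 °C — above 0 °C, consistent with complete melting.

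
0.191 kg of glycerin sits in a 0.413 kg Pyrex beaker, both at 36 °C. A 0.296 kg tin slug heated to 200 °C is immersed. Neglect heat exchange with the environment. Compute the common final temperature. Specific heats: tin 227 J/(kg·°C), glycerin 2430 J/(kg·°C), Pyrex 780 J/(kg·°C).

Taking heat into each body as positive, Σ m c ΔT = 0:
0.296*227*(T − 200) + 0.191*2430*(T − 36) + 0.413*780*(T − 36) = 0
853.46 T = 41744
T ≈ 48.91 °C

T_f ≈ 48.9 °C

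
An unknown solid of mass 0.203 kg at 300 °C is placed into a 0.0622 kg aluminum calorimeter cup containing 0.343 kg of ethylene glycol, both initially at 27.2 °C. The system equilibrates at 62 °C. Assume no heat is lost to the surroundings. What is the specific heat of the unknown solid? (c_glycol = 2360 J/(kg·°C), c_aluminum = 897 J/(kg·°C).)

c ≈ 623 J/(kg·°C)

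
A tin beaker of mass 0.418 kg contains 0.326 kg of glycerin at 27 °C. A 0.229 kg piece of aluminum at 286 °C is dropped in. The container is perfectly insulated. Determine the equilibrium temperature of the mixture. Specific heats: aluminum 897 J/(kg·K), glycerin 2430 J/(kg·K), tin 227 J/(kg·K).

Setting the total heat transfer to zero:
0.229·897·(T − 286) + 0.326·2430·(T − 27) + 0.418·227·(T − 27) = 0
205.41(T − 286) + 792.18(T − 27) + 94.89(T − 27) = 0
(205.41 + 792.18 + 94.89) T = 205.41·286 + 792.18·27 + 94.89·27
T = 82699/1092.5 ≈ 75.70 °C

T_f ≈ 75.7 °C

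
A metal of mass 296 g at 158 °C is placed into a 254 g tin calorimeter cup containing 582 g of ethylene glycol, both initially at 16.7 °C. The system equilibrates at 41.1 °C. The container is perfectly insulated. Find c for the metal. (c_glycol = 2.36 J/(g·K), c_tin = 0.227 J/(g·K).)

c ≈ 1.01 J/(g·K)

Let T be the final temperature. ΣQ_i = 0:
296·c·(41.1 − 158) + 582·2.36·(41.1 − 16.7) + 254·0.227·(41.1 − 16.7) = 0
-34602 c = -34921
c = -34921/-34602 ≈ 1.009 J/(g·K)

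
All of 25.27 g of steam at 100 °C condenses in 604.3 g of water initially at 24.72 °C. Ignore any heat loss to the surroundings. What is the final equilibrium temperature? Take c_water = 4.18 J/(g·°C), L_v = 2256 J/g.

T_f ≈ 49.4 °C

Let T be the final temperature. ΣQ_i = 0:
steam→water at 100 °C releases m L_v = 25.27·2256 = 57009
  condensed water 100 °C→T: 105.63(T − 100)
  original water: 2526(T − 24.72)
2631.6 T = 57009 + 10563 + 62442 = 130014
T ≈ 49.40 °C, under the boiling point, so the assumption holds.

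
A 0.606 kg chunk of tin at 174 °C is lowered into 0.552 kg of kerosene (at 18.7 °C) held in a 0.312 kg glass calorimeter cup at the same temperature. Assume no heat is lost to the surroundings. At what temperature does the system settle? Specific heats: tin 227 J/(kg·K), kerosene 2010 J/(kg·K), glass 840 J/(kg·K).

With ΣQ=0 the equilibrium temperature is the m·c-weighted mean:
T_f = (137.56*174 + 1109.5*18.7 + 262.08*18.7) / (137.56 + 1109.5 + 262.08)
    = 49585 / 1509.2 ≈ 32.86 °C

T_f ≈ 32.9 °C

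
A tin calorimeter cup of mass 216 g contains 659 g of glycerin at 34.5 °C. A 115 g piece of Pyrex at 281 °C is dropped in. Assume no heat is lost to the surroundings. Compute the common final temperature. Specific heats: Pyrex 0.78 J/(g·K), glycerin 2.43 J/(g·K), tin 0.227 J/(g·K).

Setting the total heat transfer to zero:
115*0.78*(T − 281) + 659*2.43*(T − 34.5) + 216*0.227*(T − 34.5) = 0
89.7(T − 281) + 1601.4(T − 34.5) + 49.03(T − 34.5) = 0
(89.7 + 1601.4 + 49.03) T = 89.7*281 + 1601.4*34.5 + 49.03*34.5
T = 82145/1740.1 ≈ 47.21 °C

T_f ≈ 47.2 °C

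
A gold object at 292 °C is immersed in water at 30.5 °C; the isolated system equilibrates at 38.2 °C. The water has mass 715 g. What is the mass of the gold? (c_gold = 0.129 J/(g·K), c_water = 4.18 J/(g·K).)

Conservation of energy gives ΣQ = 0:
m×0.129×(38.2 − 292) + 715×4.18×(38.2 − 30.5) = 0
-32.74 m = -23013
m = -23013/-32.74 ≈ 702.9 g

m ≈ 703 g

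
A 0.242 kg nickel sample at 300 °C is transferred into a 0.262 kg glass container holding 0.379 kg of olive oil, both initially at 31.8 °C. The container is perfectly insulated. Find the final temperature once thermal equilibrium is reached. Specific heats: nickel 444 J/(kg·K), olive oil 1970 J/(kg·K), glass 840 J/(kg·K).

T_f ≈ 58.6 °C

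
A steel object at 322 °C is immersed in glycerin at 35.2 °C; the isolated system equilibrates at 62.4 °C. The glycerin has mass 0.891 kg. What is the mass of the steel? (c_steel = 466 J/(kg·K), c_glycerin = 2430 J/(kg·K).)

m ≈ 0.487 kg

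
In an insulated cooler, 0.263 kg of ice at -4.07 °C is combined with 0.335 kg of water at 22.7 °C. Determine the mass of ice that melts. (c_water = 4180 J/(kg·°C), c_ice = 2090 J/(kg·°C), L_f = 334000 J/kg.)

Cooling the water to 0 °C releases 0.335×4180×22.7 = 31787 J.
Of that, 0.263×2090×4.07 = 2237.2 J goes to bring the ice to 0 °C, leaving 29550 J.
Fully melting the ice requires m_ice L_f = 0.263×334000 = 87842 J.
Since 29550 < 87842 J, not all the ice melts; equilibrium is at 0 °C.
Mass melted = 29550/334000 ≈ 0.08847 kg.

m_melted ≈ 0.0885 kg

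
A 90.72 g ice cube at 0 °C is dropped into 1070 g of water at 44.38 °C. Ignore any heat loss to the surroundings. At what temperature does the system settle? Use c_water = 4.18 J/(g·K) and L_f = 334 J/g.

Sum of m c ΔT and latent-heat terms is zero:
latent heat to melt: 90.72×334 = 30300
  meltwater 0→T: 90.72×4.18×T = 379.21 T
  water cools: 1070×4.18×(T − 44.38) = 4472.6(T − 44.38)
4851.8 T = 198494 − 30300 = 168194
T ≈ 34.67 °C (positive, so assuming full melt was valid).

T_f ≈ 34.7 °C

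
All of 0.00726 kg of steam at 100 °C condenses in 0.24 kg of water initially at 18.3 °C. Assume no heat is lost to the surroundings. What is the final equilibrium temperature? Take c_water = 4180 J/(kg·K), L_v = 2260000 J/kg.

T_f ≈ 36.6 °C

Net heat exchanged in the isolated system is zero:
steam→water at 100 °C releases m L_v = 0.00726×2260000 = 16408
  condensate cools 100→T: 0.00726×4180×(T − 100) = 30.35(T − 100)
  original water: 1003.2(T − 18.3)
1033.5 T = 16408 + 3034.7 + 18359 = 37801
T ≈ 36.57 °C (< 100 °C, so full condensation is consistent).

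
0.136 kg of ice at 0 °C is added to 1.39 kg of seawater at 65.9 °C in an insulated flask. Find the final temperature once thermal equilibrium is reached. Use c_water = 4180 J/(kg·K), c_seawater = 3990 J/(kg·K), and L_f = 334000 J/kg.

Heat gained plus heat lost sum to zero:
fusion: m_ice L_f = 0.136·334000 = 45424; warm the meltwater: 568.48 T; seawater: 5546.1(T − 65.9)
6114.6 T = 365488 − 45424 = 320064
T ≈ 52.34 °C. Since T > 0 °C, the all-ice-melts assumption holds.

T_f ≈ 52.3 °C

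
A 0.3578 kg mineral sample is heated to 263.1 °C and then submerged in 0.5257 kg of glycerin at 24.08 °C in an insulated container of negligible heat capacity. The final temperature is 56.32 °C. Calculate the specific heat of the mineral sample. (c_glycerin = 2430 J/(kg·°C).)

m_s c (T_s − T_f) = m_glycerin c_glycerin (T_f − T_0):
0.3578×c×(263.1 − 56.32) = 0.5257×2430×(56.32 − 24.08)
73.99 c = 41185  ⇒  c ≈ 556.7 J/(kg·°C)

c ≈ 557 J/(kg·°C)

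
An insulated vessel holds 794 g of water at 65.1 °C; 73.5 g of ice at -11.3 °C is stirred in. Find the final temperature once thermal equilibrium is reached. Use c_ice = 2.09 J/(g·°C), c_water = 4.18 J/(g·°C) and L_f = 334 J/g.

Energy balance with sensible and latent terms:
ice -11.3→0 °C: 73.5×2.09×11.3 = 1735.8
  melt ice: 73.5×334 = 24549
  warm the meltwater: 307.23 T
  water: 3318.9(T − 65.1)
3626.1 T = 216062 − 26285 = 189777
T ≈ 52.34 °C — above 0 °C, consistent with complete melting.

T_f ≈ 52.3 °C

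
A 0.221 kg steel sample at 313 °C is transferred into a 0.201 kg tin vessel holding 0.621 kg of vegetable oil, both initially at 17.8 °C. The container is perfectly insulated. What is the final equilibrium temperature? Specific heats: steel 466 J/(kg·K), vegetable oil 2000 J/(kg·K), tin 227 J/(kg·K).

T_f ≈ 39.7 °C

Conservation of energy gives ΣQ = 0:
0.221·466·(T − 313) + 0.621·2000·(T − 17.8) + 0.201·227·(T − 17.8) = 0
102.99(T − 313) + 1242(T − 17.8) + 45.63(T − 17.8) = 0
1390.6 T = 55154
T = 55154 / 1390.6 = 39.7 °C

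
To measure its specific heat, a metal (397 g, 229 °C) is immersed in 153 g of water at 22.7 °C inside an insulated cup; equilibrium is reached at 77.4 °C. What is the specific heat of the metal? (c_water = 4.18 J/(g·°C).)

c ≈ 0.581 J/(g·°C)

Heat lost by the metal = heat gained by the water:
397·c·(229 − 77.4) = 153·4.18·(77.4 − 22.7)
60185 c = 34983  ⇒  c ≈ 0.5813 J/(g·°C)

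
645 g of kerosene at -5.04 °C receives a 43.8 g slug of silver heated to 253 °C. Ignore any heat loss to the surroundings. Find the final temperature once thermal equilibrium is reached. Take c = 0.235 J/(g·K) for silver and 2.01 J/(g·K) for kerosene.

T_f ≈ -3.0 °C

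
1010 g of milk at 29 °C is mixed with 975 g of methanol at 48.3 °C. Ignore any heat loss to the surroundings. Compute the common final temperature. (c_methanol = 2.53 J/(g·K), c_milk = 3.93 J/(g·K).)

With ΣQ=0 the equilibrium temperature is the m·c-weighted mean:
T_f = (2466.8×48.3 + 3969.3×29) / (2466.8 + 3969.3)
    = 234254 / 6436.1 ≈ 36.40 °C

T_f ≈ 36.4 °C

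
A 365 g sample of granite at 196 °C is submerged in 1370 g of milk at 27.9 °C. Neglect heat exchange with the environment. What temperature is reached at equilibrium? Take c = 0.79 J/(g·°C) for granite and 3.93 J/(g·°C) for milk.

T_f is the heat-capacity-weighted average of the initial temperatures:
T_f = (288.35·196 + 5384.1·27.9) / (288.35 + 5384.1)
    = 206733 / 5672.5 ≈ 36.45 °C

T_f ≈ 36.4 °C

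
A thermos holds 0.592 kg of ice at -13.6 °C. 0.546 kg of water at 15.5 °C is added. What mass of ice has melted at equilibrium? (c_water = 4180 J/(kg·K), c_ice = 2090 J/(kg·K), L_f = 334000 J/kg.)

m_melted ≈ 0.0555 kg

Cooling the water to 0 °C releases 0.546·4180·15.5 = 35375 J.
Of that, 0.592·2090·13.6 = 16827 J goes to bring the ice to 0 °C, leaving 18548 J.
Fully melting the ice requires m_ice L_f = 0.592·334000 = 197728 J.
That's not enough to melt it all — equilibrium is at 0 °C with ice remaining.
m_melted·334000 = 18548  ⇒  m_melted ≈ 0.05553 kg.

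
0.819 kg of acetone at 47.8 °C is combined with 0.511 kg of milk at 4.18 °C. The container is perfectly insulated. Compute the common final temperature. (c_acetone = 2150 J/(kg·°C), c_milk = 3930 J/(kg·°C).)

T_f ≈ 24.6 °C

Conservation of energy gives ΣQ = 0:
0.819·2150·(T − 47.8) + 0.511·3930·(T − 4.18) = 0
1760.8(T − 47.8) + 2008.2(T − 4.18) = 0
3769.1 T = 92563
T = 92563 / 3769.1 = 24.6 °C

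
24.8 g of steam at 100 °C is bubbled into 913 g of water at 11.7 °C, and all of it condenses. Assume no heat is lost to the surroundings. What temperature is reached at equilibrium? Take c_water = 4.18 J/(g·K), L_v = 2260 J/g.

T_f ≈ 28.3 °C

Conservation of energy gives ΣQ = 0:
condense steam: −24.8×2260 = −56048; condensate cools 100→T: 24.8×4.18×(T − 100) = 103.66(T − 100); water warms: 913×4.18×(T − 11.7) = 3816.3(T − 11.7)
3920 T = 56048 + 10366 + 44651 = 111066
T ≈ 28.33 °C (< 100 °C, so full condensation is consistent).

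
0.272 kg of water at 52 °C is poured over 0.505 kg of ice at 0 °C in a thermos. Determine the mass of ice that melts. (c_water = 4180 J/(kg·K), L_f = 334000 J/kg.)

m_melted ≈ 0.177 kg

Water can give up m c ΔT = 0.272×4180×52 = 59122 J before reaching 0 °C.
Fully melting the ice requires m_ice L_f = 0.505×334000 = 168670 J.
59122 J < 168670 J, so only part of the ice melts and the system sits at 0 °C.
m_melt = 59122 / L_f = 0.177 kg.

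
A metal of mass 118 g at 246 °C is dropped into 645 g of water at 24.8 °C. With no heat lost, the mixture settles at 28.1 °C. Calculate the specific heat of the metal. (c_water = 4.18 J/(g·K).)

c ≈ 0.346 J/(g·K)

Heat gained plus heat lost sum to zero:
118·c·(28.1 − 246) + 645·4.18·(28.1 − 24.8) = 0
-25712 c = -8897.1
c = -8897.1/-25712 ≈ 0.346 J/(g·K)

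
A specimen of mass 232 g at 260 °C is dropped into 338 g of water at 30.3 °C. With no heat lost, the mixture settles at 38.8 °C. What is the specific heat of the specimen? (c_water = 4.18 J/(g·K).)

Heat lost by the specimen = heat gained by the water:
232·c·(260 − 38.8) = 338·4.18·(38.8 − 30.3)
51318 c = 12009  ⇒  c ≈ 0.234 J/(g·K)

c ≈ 0.234 J/(g·K)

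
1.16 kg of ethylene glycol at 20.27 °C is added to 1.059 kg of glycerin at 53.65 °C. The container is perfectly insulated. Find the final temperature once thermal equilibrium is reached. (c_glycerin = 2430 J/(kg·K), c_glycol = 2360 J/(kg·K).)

T_f = Σ m_i c_i T_i / Σ m_i c_i:
T_f = (2573.4*53.65 + 2737.6*20.27) / (2573.4 + 2737.6)
    = 193552 / 5311 ≈ 36.44 °C

T_f ≈ 36.4 °C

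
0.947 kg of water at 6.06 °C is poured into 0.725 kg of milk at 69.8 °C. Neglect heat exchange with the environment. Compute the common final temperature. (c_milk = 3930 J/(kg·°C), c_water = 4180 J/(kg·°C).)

|Q_milk| = |Q_water|:
0.725*3930*(69.8 − T) = 0.947*4180*(T − 6.06)
2849.2(69.8 − T) = 3958.5(T − 6.06)
6807.7 T = 222866  ⇒  T ≈ 32.74 °C

T_f ≈ 32.7 °C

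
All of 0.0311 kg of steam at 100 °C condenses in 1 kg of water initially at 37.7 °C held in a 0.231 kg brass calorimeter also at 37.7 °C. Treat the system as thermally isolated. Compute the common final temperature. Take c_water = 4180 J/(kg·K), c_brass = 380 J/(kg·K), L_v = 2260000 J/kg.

Heat gained plus heat lost sum to zero:
steam→water at 100 °C releases m L_v = 0.0311·2260000 = 70286; condensed water 100 °C→T: 130(T − 100); original water: 4180(T − 37.7); brass cup: 0.231·380·(T − 37.7) = 87.78(T − 37.7)
4397.8 T = 70286 + 13000 + 160895 = 244181
T ≈ 55.52 °C — below 100 °C, confirming all the steam condensed.

T_f ≈ 55.5 °C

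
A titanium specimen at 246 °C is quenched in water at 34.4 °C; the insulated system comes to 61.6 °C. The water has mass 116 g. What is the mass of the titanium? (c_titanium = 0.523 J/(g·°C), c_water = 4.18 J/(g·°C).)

m ≈ 137 g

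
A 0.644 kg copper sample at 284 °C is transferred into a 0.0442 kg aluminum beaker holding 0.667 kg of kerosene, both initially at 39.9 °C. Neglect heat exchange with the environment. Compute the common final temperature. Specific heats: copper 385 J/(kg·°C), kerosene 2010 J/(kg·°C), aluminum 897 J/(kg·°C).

T_f ≈ 77.1 °C

Conservation of energy gives ΣQ = 0:
0.644×385×(T − 284) + 0.667×2010×(T − 39.9) + 0.0442×897×(T − 39.9) = 0
(247.94 + 1340.7 + 39.65) T = 247.94×284 + 1340.7×39.9 + 39.65×39.9
T = 125490 / 1628.3 = 77.1 °C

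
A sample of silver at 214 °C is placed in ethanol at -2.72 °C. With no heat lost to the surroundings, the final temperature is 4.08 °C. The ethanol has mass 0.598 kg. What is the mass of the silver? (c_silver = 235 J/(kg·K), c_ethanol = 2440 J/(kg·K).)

Setting the total heat transfer to zero:
m×235×(4.08 − 214) + 0.598×2440×(4.08 − (-2.72)) = 0
-49331 m = -9922
m = -9922/-49331 ≈ 0.2011 kg

m ≈ 0.201 kg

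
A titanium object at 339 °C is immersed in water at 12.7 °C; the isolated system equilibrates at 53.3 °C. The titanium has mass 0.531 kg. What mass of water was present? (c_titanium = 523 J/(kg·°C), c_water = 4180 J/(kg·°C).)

Taking heat into each body as positive, Σ m c ΔT = 0:
0.531×523×(53.3 − 339) + m×4180×(53.3 − 12.7) = 0
169708 m = 79343
m = 79343/169708 ≈ 0.4675 kg

m ≈ 0.468 kg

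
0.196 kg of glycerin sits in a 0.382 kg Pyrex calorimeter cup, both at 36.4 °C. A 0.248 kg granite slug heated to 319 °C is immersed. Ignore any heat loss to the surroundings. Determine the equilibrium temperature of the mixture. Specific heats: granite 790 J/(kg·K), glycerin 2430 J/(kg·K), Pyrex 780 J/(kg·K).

T_f ≈ 93.5 °C

Energy conservation, ΣQ = 0:
0.248*790*(T − 319) + 0.196*2430*(T − 36.4) + 0.382*780*(T − 36.4) = 0
195.92(T − 319) + 476.28(T − 36.4) + 297.96(T − 36.4) = 0
(195.92 + 476.28 + 297.96) T = 195.92*319 + 476.28*36.4 + 297.96*36.4
T = 90681/970.16 ≈ 93.47 °C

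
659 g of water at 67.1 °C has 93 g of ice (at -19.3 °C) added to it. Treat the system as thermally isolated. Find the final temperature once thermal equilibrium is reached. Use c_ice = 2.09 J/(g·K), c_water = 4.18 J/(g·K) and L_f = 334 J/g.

T_f ≈ 47.7 °C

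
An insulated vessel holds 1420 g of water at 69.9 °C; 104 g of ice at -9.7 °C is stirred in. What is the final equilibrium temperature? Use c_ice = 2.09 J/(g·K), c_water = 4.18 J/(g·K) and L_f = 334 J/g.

T_f ≈ 59.3 °C

Sum of m c ΔT and latent-heat terms is zero:
ice -9.7→0 °C: 104·2.09·9.7 = 2108.4
  melt ice: 104·334 = 34736
  warm the meltwater: 434.72 T
  water cools: 1420·4.18·(T − 69.9) = 5935.6(T − 69.9)
6370.3 T = 414898 − 36844 = 378054
T ≈ 59.35 °C — above 0 °C, consistent with complete melting.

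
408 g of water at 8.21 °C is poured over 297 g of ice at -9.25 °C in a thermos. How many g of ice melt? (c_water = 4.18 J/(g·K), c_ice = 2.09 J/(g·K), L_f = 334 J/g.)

Cooling the water to 0 °C releases 408×4.18×8.21 = 14002 J.
Of that, 297×2.09×9.25 = 5741.8 J goes to bring the ice to 0 °C, leaving 8259.9 J.
To melt every bit of ice: 297×334 = 99198 J.
Since 8259.9 < 99198 J, not all the ice melts; equilibrium is at 0 °C.
m_melted×334 = 8259.9  ⇒  m_melted ≈ 24.73 g.

m_melted ≈ 24.7 g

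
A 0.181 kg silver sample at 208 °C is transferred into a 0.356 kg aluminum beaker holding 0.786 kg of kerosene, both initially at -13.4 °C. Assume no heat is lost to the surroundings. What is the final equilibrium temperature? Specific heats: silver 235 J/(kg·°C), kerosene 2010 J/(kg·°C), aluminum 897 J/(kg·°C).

With ΣQ=0 the equilibrium temperature is the m·c-weighted mean:
T_f = (42.53·208 + 1579.9·(-13.4) + 319.33·(-13.4)) / (42.53 + 1579.9 + 319.33)
    = -16602 / 1941.7 ≈ -8.55 °C

T_f ≈ -8.6 °C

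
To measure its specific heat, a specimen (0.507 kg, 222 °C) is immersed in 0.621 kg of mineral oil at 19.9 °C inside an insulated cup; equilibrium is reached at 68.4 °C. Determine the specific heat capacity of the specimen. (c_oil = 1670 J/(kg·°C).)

c ≈ 646 J/(kg·°C)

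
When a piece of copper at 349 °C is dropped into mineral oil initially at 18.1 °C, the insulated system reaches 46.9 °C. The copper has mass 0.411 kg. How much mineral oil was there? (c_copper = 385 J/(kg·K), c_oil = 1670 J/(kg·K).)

m ≈ 0.994 kg

Conservation of energy gives ΣQ = 0:
0.411×385×(46.9 − 349) + m×1670×(46.9 − 18.1) = 0
48096 m = 47803
m = 47803/48096 ≈ 0.9939 kg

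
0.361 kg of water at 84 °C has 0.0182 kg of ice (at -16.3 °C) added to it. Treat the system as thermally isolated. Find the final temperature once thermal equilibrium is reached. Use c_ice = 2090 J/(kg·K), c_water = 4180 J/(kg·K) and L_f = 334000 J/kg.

Setting the total heat transfer to zero:
warm ice to 0 °C: 0.0182×2090×(0 − (-16.3)) = 620.02; latent heat to melt: 0.0182×334000 = 6078.8; warm the meltwater: 76.08 T; water cools: 0.361×4180×(T − 84) = 1509(T − 84)
1585.1 T = 126754 − 6698.8 = 120056
T ≈ 75.74 °C (positive, so assuming full melt was valid).

T_f ≈ 75.7 °C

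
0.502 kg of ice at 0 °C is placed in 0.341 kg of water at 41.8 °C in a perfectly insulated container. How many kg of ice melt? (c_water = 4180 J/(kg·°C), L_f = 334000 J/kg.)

Water can give up m c ΔT = 0.341·4180·41.8 = 59581 J before reaching 0 °C.
To melt every bit of ice: 0.502·334000 = 167668 J.
Since 59581 < 167668 J, not all the ice melts; equilibrium is at 0 °C.
m_melt = 59581 / L_f = 0.1784 kg.

m_melted ≈ 0.178 kg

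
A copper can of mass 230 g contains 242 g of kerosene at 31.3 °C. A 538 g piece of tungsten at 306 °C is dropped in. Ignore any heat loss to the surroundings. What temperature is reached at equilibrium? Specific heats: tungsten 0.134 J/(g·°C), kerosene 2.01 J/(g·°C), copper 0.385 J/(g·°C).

T_f ≈ 61.9 °C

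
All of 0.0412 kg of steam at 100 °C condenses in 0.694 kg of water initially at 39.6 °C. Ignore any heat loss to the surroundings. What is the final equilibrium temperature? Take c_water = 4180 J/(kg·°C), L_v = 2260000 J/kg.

T_f ≈ 73.3 °C

Sum of m c ΔT and latent-heat terms is zero:
latent heat released on condensation: 0.0412·2260000 = 93112; condensed water 100 °C→T: 172.22(T − 100); water warms: 0.694·4180·(T − 39.6) = 2900.9(T − 39.6)
3073.1 T = 93112 + 17222 + 114876 = 225210
T ≈ 73.28 °C (< 100 °C, so full condensation is consistent).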